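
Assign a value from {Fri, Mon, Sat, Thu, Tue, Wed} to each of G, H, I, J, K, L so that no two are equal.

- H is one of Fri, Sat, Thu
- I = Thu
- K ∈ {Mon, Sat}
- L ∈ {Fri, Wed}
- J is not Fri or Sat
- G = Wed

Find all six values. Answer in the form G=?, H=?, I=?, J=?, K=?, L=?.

G=Wed, H=Sat, I=Thu, J=Tue, K=Mon, L=Fri

G must be Wed (only option left). Eliminate Wed elsewhere: J, L.
I must be Thu (only option left). So H, J can't be Thu.
L must be Fri (only option left). So H can't be Fri.
H must be Sat (only option left). Eliminate Sat elsewhere: K.
That leaves K = Mon. So J can't be Mon.
J's domain is down to {Tue}, so J = Tue.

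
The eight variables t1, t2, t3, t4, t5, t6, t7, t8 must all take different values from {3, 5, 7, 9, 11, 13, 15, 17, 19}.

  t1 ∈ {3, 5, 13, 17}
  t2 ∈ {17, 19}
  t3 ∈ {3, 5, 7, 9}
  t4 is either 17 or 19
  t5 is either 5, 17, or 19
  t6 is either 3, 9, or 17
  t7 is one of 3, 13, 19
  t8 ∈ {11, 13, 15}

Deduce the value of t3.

7

The 2 variables t2 and t4 are confined to {17, 19}, which locks those values in; drop them from t1, t5, t6, t7.
t5 has just one choice, so t5 = 5. Eliminate 5 elsewhere: t1, t3.
The 2 variables t1 and t7 are confined to {3, 13}, which locks those values in; drop them from t3, t6, t8.
That leaves t6 = 9. Strike 9 from t3.
So t3 = 7.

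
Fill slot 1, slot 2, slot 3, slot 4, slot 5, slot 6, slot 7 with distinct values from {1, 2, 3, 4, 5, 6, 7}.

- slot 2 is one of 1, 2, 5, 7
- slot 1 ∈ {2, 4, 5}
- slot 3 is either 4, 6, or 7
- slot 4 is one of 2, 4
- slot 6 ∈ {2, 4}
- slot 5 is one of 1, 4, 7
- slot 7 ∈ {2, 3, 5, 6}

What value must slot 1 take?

Among the 7 variables, 3 fits only slot 7 (and all 7 values in {1, 2, 3, 4, 5, 6, 7} must be used), so slot 7 = 3.
The 6 still-open variables together cover exactly {1, 2, 4, 5, 6, 7} — 6 values for 6 variables — and 6 appears only in slot 3's list, so slot 3 = 6.
slot 4 and slot 6 share exactly the 2 values {2, 4}; by pigeonhole those values go to them, so strike 2, 4 from slot 1, slot 2, slot 5.
So slot 1 = 5.

5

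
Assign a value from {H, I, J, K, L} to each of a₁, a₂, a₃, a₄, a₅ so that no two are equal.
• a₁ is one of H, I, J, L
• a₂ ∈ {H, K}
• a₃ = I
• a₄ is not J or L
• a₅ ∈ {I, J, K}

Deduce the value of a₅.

J

a₃ has just one choice, so a₃ = I. Eliminate I elsewhere: a₁, a₄, a₅.
The 4 still-open variables together cover exactly {H, J, K, L} — 4 values for 4 variables — and L appears only in a₁'s list, so a₁ = L.
The 3 still-open variables together cover exactly {H, J, K} — 3 values for 3 variables — and J appears only in a₅'s list, so a₅ = J.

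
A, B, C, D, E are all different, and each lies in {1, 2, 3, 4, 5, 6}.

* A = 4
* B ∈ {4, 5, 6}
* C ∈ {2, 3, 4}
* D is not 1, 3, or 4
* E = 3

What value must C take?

2

A's domain is down to {4}, so A = 4. Remove 4 from B, C.
That leaves E = 3. Remove 3 from C.
So C = 2.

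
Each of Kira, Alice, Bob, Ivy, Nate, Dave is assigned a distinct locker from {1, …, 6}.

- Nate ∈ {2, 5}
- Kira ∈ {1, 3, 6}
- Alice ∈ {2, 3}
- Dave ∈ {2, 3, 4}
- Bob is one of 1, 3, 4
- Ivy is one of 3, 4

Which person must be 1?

Bob

The 6 variables together cover exactly {1, 2, 3, 4, 5, 6} — 6 values for 6 variables — and 5 appears only in Nate's list, so Nate = 5.
The 5 still-open variables draw from only 5 values {1, 2, 3, 4, 6}, so each is used; only Kira can be 6, hence Kira = 6.
Among the 4 still-open variables, 1 fits only Bob (and all 4 values in {1, 2, 3, 4} must be used), so Bob = 1.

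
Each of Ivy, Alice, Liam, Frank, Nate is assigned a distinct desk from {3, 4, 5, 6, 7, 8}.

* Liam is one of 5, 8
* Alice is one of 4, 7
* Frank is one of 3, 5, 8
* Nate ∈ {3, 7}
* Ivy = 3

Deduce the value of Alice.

Ivy has just one choice, so Ivy = 3. Remove 3 from Frank, Nate.
Nate's domain is down to {7}, so Nate = 7. So Alice can't be 7.
So Alice = 4.

4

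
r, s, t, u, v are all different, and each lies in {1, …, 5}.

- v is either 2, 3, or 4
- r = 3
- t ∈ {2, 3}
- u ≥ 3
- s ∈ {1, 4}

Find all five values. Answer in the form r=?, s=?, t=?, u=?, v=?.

r=3, s=1, t=2, u=5, v=4

r must be 3 (only option left). Remove 3 from t, u, v.
t has just one choice, so t = 2. Strike 2 from v.
v has just one choice, so v = 4. Remove 4 from s, u.
s has just one choice, so s = 1.
u has just one choice, so u = 5.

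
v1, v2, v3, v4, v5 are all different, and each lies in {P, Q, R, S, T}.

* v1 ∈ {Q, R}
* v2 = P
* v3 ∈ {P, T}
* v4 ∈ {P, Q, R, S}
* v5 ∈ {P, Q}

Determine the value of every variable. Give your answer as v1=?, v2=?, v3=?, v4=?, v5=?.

v1=R, v2=P, v3=T, v4=S, v5=Q

v2 has just one choice, so v2 = P. Remove P from v3, v4, v5.
v3's domain is down to {T}, so v3 = T.
That leaves v5 = Q. So v1, v4 can't be Q.
v1 must be R (only option left). Strike R from v4.
That leaves v4 = S.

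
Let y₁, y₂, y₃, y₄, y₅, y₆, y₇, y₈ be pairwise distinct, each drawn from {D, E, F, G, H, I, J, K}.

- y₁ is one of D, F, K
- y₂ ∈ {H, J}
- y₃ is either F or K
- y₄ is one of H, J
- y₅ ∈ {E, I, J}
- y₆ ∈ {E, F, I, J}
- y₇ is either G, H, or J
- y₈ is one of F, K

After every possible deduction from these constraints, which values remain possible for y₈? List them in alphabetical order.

F, K

Among the 8 variables, D fits only y₁ (and all 8 values in {D, E, F, G, H, I, J, K} must be used), so y₁ = D.
Among the 7 still-open variables, G fits only y₇ (and all 7 values in {E, F, G, H, I, J, K} must be used), so y₇ = G.
The 2 variables y₂ and y₄ are confined to {H, J}, which locks those values in; drop them from y₅, y₆.
y₃ and y₈ between them cover only {F, K} — a naked pair. Remove those values from y₆.
No further eliminations apply; y₈ can still be any of F, K.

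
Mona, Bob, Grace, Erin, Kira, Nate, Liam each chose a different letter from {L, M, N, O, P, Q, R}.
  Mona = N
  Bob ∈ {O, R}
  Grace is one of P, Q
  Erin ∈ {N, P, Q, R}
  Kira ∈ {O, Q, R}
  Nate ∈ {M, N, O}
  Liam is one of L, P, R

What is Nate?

M

Mona has just one choice, so Mona = N. Remove N from Erin, Nate.
Among the 6 still-open variables, L fits only Liam (and all 6 values in {L, M, O, P, Q, R} must be used), so Liam = L.
The 5 still-open variables draw from only 5 values {M, O, P, Q, R}, so each is used; only Nate can be M, hence Nate = M.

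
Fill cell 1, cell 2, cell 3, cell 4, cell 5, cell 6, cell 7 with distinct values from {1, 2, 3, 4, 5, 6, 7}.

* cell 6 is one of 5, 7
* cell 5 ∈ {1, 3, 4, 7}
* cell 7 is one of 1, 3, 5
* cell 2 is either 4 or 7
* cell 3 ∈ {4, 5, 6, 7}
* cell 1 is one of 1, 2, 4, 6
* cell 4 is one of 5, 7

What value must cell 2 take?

Among the 7 variables, 2 fits only cell 1 (and all 7 values in {1, 2, 3, 4, 5, 6, 7} must be used), so cell 1 = 2.
The 6 still-open variables together cover exactly {1, 3, 4, 5, 6, 7} — 6 values for 6 variables — and 6 appears only in cell 3's list, so cell 3 = 6.
cell 4 and cell 6 between them cover only {5, 7} — a naked pair. Remove those values from cell 2, cell 5, cell 7.
So cell 2 = 4.

4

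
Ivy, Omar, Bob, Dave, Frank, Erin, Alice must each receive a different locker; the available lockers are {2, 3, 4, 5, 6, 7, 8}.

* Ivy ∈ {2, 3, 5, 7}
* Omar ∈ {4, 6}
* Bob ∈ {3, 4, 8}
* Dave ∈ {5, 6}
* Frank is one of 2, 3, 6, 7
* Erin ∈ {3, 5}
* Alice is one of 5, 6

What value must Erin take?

3

The 7 variables draw from only 7 values {2, 3, 4, 5, 6, 7, 8}, so each is used; only Bob can be 8, hence Bob = 8.
The 6 still-open variables draw from only 6 values {2, 3, 4, 5, 6, 7}, so each is used; only Omar can be 4, hence Omar = 4.
Dave and Alice share exactly the 2 values {5, 6}; by pigeonhole those values go to them, so strike 5, 6 from Ivy, Frank, Erin.
So Erin = 3.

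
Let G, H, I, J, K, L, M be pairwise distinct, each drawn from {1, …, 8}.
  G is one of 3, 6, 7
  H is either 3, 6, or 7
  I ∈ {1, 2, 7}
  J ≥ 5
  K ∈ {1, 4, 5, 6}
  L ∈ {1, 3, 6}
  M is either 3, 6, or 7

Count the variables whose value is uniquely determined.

The 3 variables G, H, M are confined to {3, 6, 7}, which locks those values in; drop them from I, J, K, L.
L has just one choice, so L = 1. Eliminate 1 elsewhere: I, K.
That leaves I = 2.
Determined: I=2, L=1. The other variables each still have more than one consistent value. That makes 2.

2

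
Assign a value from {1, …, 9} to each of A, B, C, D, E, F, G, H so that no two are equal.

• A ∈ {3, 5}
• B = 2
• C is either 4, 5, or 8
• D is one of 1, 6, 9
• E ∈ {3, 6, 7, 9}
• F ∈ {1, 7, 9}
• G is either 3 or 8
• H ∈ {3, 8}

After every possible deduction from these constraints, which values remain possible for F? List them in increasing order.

1, 7, 9

B must be 2 (only option left).
G and H between them cover only {3, 8} — a naked pair. Remove those values from A, C, E.
A must be 5 (only option left). Strike 5 from C.
C must be 4 (only option left).
No further eliminations apply; F can still be any of 1, 7, 9.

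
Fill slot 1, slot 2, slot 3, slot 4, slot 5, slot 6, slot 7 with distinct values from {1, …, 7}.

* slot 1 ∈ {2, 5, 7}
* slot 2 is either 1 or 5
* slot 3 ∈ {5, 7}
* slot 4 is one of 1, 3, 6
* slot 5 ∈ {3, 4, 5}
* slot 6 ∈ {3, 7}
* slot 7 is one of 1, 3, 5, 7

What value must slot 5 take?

4

The 7 variables draw from only 7 values {1, 2, 3, 4, 5, 6, 7}, so each is used; only slot 1 can be 2, hence slot 1 = 2.
The 6 still-open variables together cover exactly {1, 3, 4, 5, 6, 7} — 6 values for 6 variables — and 4 appears only in slot 5's list, so slot 5 = 4.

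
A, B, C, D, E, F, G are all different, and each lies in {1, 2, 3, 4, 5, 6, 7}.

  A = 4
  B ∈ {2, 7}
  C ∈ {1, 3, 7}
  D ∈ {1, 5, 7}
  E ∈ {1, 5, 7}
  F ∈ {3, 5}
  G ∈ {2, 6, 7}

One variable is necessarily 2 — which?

A's domain is down to {4}, so A = 4.
The 6 still-open variables together cover exactly {1, 2, 3, 5, 6, 7} — 6 values for 6 variables — and 6 appears only in G's list, so G = 6.
Among the 5 still-open variables, 2 fits only B (and all 5 values in {1, 2, 3, 5, 7} must be used), so B = 2.

B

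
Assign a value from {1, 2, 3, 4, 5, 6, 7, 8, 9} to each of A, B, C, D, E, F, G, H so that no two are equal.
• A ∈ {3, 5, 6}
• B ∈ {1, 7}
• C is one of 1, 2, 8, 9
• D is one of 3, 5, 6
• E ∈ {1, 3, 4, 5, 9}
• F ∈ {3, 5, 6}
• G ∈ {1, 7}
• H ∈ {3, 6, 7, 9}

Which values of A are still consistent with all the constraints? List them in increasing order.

3, 5, 6

B and G share exactly the 2 values {1, 7}; by pigeonhole those values go to them, so strike 1, 7 from C, E, H.
A, D, F between them cover only {3, 5, 6} — a naked triple. Remove those values from E, H.
H has just one choice, so H = 9. Strike 9 from C, E.
That leaves E = 4.
No further eliminations apply; A can still be any of 3, 5, 6.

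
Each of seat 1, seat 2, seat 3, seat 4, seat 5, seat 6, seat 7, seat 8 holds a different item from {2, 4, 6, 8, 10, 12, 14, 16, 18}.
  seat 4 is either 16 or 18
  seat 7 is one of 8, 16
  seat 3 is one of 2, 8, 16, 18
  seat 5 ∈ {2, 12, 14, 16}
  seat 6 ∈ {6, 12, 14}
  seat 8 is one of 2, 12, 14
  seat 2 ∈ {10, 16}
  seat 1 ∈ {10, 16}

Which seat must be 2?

The 8 variables draw from only 8 values {2, 6, 8, 10, 12, 14, 16, 18}, so each is used; only seat 6 can be 6, hence seat 6 = 6.
seat 1 and seat 2 share exactly the 2 values {10, 16}; by pigeonhole those values go to them, so strike 10, 16 from seat 3, seat 4, seat 5, seat 7.
That leaves seat 4 = 18. Eliminate 18 elsewhere: seat 3.
That leaves seat 7 = 8. So seat 3 can't be 8.
So 2 goes to seat 3.

seat 3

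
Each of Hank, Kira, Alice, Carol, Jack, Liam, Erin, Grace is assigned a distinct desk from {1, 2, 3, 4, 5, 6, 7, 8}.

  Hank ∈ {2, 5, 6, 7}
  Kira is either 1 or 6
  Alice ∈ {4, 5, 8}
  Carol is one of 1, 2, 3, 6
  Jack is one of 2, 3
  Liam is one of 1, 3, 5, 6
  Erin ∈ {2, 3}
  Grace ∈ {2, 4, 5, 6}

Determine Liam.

The 8 variables together cover exactly {1, 2, 3, 4, 5, 6, 7, 8} — 8 values for 8 variables — and 7 appears only in Hank's list, so Hank = 7.
The 7 still-open variables draw from only 7 values {1, 2, 3, 4, 5, 6, 8}, so each is used; only Alice can be 8, hence Alice = 8.
Among the 6 still-open variables, 4 fits only Grace (and all 6 values in {1, 2, 3, 4, 5, 6} must be used), so Grace = 4.
Among the 5 still-open variables, 5 fits only Liam (and all 5 values in {1, 2, 3, 5, 6} must be used), so Liam = 5.

5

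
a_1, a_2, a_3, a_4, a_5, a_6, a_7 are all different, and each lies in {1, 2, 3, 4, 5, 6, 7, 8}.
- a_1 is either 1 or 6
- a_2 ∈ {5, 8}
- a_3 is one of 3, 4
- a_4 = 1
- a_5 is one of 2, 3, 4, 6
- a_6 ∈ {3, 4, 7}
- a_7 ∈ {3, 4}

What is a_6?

a_4's domain is down to {1}, so a_4 = 1. Strike 1 from a_1.
a_1 must be 6 (only option left). So a_5 can't be 6.
The 2 variables a_3 and a_7 are confined to {3, 4}, which locks those values in; drop them from a_5, a_6.
So a_6 = 7.

7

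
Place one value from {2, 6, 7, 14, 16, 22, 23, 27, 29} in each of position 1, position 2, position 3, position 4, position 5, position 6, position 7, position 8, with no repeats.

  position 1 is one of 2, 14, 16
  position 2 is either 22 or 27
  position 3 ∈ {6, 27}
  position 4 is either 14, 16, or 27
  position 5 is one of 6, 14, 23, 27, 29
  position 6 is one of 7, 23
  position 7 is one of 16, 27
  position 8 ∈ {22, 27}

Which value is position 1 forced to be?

2

The 2 variables position 2 and position 8 are confined to {22, 27}, which locks those values in; drop them from position 3, position 4, position 5, position 7.
That leaves position 3 = 6. Remove 6 from position 5.
position 7 must be 16 (only option left). So position 1, position 4 can't be 16.
That leaves position 4 = 14. Strike 14 from position 1, position 5.
So position 1 = 2.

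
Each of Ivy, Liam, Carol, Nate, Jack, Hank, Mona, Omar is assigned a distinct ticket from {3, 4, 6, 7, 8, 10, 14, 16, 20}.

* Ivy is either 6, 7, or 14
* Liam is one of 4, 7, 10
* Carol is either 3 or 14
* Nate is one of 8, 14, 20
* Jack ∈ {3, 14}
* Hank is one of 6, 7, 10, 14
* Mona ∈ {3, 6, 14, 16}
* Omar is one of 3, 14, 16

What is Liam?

4

Carol and Jack between them cover only {3, 14} — a naked pair. Remove those values from Ivy, Nate, Hank, Mona, Omar.
That leaves Omar = 16. Eliminate 16 elsewhere: Mona.
That leaves Mona = 6. Remove 6 from Ivy, Hank.
That leaves Ivy = 7. Remove 7 from Liam, Hank.
Hank must be 10 (only option left). Eliminate 10 elsewhere: Liam.
So Liam = 4.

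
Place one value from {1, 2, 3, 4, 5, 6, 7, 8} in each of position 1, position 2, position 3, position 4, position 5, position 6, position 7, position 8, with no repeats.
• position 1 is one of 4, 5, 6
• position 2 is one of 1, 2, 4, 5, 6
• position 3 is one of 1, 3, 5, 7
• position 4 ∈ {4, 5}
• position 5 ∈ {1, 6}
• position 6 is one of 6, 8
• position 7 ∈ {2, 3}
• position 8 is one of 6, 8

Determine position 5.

1

The 8 variables together cover exactly {1, 2, 3, 4, 5, 6, 7, 8} — 8 values for 8 variables — and 7 appears only in position 3's list, so position 3 = 7.
Among the 7 still-open variables, 3 fits only position 7 (and all 7 values in {1, 2, 3, 4, 5, 6, 8} must be used), so position 7 = 3.
The 6 still-open variables together cover exactly {1, 2, 4, 5, 6, 8} — 6 values for 6 variables — and 2 appears only in position 2's list, so position 2 = 2.
The 5 still-open variables together cover exactly {1, 4, 5, 6, 8} — 5 values for 5 variables — and 1 appears only in position 5's list, so position 5 = 1.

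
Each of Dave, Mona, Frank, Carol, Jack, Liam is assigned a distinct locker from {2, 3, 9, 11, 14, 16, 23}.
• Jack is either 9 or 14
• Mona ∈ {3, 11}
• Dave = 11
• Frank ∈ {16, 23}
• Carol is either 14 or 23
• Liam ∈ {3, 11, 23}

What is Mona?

3

Dave must be 11 (only option left). Remove 11 from Mona, Liam.
So Mona = 3.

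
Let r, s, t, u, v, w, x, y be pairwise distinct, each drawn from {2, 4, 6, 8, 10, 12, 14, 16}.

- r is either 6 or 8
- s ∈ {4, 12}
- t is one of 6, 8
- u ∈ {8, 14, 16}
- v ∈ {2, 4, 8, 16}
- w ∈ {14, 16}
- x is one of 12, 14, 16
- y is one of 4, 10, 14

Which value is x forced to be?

The 8 variables together cover exactly {2, 4, 6, 8, 10, 12, 14, 16} — 8 values for 8 variables — and 2 appears only in v's list, so v = 2.
The 7 still-open variables together cover exactly {4, 6, 8, 10, 12, 14, 16} — 7 values for 7 variables — and 10 appears only in y's list, so y = 10.
The 6 still-open variables draw from only 6 values {4, 6, 8, 12, 14, 16}, so each is used; only s can be 4, hence s = 4.
The 5 still-open variables draw from only 5 values {6, 8, 12, 14, 16}, so each is used; only x can be 12, hence x = 12.

12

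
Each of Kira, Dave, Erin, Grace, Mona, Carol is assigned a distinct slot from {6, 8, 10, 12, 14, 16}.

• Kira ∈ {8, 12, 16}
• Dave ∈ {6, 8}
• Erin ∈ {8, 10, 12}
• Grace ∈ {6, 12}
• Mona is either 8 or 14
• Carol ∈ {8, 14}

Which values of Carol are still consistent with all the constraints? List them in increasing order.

The 6 variables together cover exactly {6, 8, 10, 12, 14, 16} — 6 values for 6 variables — and 10 appears only in Erin's list, so Erin = 10.
Among the 5 still-open variables, 16 fits only Kira (and all 5 values in {6, 8, 12, 14, 16} must be used), so Kira = 16.
The 4 still-open variables together cover exactly {6, 8, 12, 14} — 4 values for 4 variables — and 12 appears only in Grace's list, so Grace = 12.
The 3 still-open variables together cover exactly {6, 8, 14} — 3 values for 3 variables — and 6 appears only in Dave's list, so Dave = 6.
No further eliminations apply; Carol can still be any of 8, 14.

8, 14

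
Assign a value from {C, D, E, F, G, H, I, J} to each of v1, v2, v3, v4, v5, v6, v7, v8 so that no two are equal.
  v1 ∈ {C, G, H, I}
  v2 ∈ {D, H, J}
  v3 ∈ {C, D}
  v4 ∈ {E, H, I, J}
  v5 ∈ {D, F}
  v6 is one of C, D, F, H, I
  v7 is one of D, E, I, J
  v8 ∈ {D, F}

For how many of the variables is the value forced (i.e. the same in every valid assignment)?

2

The 8 variables together cover exactly {C, D, E, F, G, H, I, J} — 8 values for 8 variables — and G appears only in v1's list, so v1 = G.
The 2 variables v5 and v8 are confined to {D, F}, which locks those values in; drop them from v2, v3, v6, v7.
That leaves v3 = C. So v6 can't be C.
Determined: v1=G, v3=C. The other variables each still have more than one consistent value. That makes 2.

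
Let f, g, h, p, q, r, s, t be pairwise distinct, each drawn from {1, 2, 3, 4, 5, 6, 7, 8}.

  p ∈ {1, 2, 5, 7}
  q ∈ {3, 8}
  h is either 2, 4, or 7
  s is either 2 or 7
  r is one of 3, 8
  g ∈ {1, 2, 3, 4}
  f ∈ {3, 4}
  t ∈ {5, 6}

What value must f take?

4

The 8 variables draw from only 8 values {1, 2, 3, 4, 5, 6, 7, 8}, so each is used; only t can be 6, hence t = 6.
The 7 still-open variables together cover exactly {1, 2, 3, 4, 5, 7, 8} — 7 values for 7 variables — and 5 appears only in p's list, so p = 5.
Among the 6 still-open variables, 1 fits only g (and all 6 values in {1, 2, 3, 4, 7, 8} must be used), so g = 1.
The 2 variables q and r are confined to {3, 8}, which locks those values in; drop them from f.
So f = 4.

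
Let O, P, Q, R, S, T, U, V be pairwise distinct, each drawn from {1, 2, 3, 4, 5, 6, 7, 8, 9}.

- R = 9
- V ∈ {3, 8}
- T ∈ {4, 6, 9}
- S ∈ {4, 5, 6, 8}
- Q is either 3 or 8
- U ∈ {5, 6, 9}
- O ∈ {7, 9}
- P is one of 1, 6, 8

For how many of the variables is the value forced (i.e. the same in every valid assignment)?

3

R has just one choice, so R = 9. Strike 9 from O, T, U.
O has just one choice, so O = 7.
Among the 6 still-open variables, 1 fits only P (and all 6 values in {1, 3, 4, 5, 6, 8} must be used), so P = 1.
The 2 variables Q and V are confined to {3, 8}, which locks those values in; drop them from S.
Determined: O=7, P=1, R=9. The other variables each still have more than one consistent value. That makes 3.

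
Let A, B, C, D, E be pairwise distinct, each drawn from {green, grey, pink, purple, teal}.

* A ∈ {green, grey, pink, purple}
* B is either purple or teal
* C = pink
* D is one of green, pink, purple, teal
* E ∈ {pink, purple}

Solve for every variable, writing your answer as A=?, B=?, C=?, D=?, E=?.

C's domain is down to {pink}, so C = pink. Strike pink from A, D, E.
That leaves E = purple. Remove purple from A, B, D.
That leaves B = teal. Strike teal from D.
D's domain is down to {green}, so D = green. Eliminate green elsewhere: A.
A must be grey (only option left).

A=grey, B=teal, C=pink, D=green, E=purple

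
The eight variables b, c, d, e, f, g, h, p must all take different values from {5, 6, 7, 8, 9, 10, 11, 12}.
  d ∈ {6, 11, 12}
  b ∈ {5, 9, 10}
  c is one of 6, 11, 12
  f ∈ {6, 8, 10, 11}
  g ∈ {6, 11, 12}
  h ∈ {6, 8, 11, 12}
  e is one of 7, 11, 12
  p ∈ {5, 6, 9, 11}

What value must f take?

10

Among the 8 variables, 7 fits only e (and all 8 values in {5, 6, 7, 8, 9, 10, 11, 12} must be used), so e = 7.
c, d, g between them cover only {6, 11, 12} — a naked triple. Remove those values from f, h, p.
h's domain is down to {8}, so h = 8. Remove 8 from f.
So f = 10.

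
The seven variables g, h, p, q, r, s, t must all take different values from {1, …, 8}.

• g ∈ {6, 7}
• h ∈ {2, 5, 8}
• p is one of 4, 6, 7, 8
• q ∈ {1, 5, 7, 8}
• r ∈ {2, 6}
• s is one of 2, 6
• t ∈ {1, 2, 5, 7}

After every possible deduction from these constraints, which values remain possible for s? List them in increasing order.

Among the 7 variables, 4 fits only p (and all 7 values in {1, 2, 4, 5, 6, 7, 8} must be used), so p = 4.
The 2 variables r and s are confined to {2, 6}, which locks those values in; drop them from g, h, t.
That leaves g = 7. Eliminate 7 elsewhere: q, t.
No further eliminations apply; s can still be any of 2, 6.

2, 6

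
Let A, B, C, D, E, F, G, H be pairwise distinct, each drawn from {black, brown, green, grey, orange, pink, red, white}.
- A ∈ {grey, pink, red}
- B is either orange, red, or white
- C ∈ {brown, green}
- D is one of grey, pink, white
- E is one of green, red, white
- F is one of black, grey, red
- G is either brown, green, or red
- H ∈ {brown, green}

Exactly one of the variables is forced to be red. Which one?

G

The 8 variables together cover exactly {black, brown, green, grey, orange, pink, red, white} — 8 values for 8 variables — and black appears only in F's list, so F = black.
The 7 still-open variables together cover exactly {brown, green, grey, orange, pink, red, white} — 7 values for 7 variables — and orange appears only in B's list, so B = orange.
C and H between them cover only {brown, green} — a naked pair. Remove those values from E, G.
So red goes to G.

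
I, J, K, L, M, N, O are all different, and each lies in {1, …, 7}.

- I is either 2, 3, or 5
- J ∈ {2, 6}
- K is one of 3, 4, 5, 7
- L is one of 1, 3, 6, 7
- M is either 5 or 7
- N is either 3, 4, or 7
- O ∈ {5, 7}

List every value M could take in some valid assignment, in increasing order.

5, 7

The 7 variables draw from only 7 values {1, 2, 3, 4, 5, 6, 7}, so each is used; only L can be 1, hence L = 1.
The 6 still-open variables draw from only 6 values {2, 3, 4, 5, 6, 7}, so each is used; only J can be 6, hence J = 6.
Among the 5 still-open variables, 2 fits only I (and all 5 values in {2, 3, 4, 5, 7} must be used), so I = 2.
M and O share exactly the 2 values {5, 7}; by pigeonhole those values go to them, so strike 5, 7 from K, N.
No further eliminations apply; M can still be any of 5, 7.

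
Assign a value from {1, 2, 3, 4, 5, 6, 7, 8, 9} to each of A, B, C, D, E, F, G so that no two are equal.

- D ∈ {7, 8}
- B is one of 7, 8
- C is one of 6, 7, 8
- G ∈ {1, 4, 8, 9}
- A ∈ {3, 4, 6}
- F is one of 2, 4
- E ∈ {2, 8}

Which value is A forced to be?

3

The 2 variables B and D are confined to {7, 8}, which locks those values in; drop them from C, E, G.
C must be 6 (only option left). So A can't be 6.
That leaves E = 2. So F can't be 2.
That leaves F = 4. Strike 4 from A, G.
So A = 3.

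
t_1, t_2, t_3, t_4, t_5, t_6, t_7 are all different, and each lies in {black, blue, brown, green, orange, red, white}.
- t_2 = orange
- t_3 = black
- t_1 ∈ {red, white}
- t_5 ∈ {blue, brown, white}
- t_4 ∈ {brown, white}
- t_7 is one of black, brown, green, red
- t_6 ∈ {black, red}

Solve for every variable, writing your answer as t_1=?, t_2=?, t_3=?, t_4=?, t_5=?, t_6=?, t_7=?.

t_2 has just one choice, so t_2 = orange.
t_3 must be black (only option left). Eliminate black elsewhere: t_6, t_7.
t_6's domain is down to {red}, so t_6 = red. Strike red from t_1, t_7.
t_1 must be white (only option left). Remove white from t_4, t_5.
t_4's domain is down to {brown}, so t_4 = brown. So t_5, t_7 can't be brown.
t_5 must be blue (only option left).
t_7 has just one choice, so t_7 = green.

t_1=white, t_2=orange, t_3=black, t_4=brown, t_5=blue, t_6=red, t_7=green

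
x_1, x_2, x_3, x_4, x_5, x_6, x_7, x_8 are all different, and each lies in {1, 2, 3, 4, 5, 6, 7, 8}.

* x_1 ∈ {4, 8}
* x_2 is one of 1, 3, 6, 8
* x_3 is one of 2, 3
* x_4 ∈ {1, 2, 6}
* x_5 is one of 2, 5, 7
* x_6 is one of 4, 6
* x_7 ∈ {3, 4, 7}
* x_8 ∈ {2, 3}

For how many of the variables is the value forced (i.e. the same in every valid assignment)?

2

The 8 variables together cover exactly {1, 2, 3, 4, 5, 6, 7, 8} — 8 values for 8 variables — and 5 appears only in x_5's list, so x_5 = 5.
The 7 still-open variables together cover exactly {1, 2, 3, 4, 6, 7, 8} — 7 values for 7 variables — and 7 appears only in x_7's list, so x_7 = 7.
x_3 and x_8 between them cover only {2, 3} — a naked pair. Remove those values from x_2, x_4.
Determined: x_5=5, x_7=7. The other variables each still have more than one consistent value. That makes 2.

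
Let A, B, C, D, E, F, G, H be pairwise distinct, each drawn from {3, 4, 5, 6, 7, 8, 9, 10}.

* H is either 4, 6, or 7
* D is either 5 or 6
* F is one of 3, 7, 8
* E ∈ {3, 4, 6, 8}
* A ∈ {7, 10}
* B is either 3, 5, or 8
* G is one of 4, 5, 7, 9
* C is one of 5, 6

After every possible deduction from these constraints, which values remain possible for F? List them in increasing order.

The 8 variables draw from only 8 values {3, 4, 5, 6, 7, 8, 9, 10}, so each is used; only G can be 9, hence G = 9.
Among the 7 still-open variables, 10 fits only A (and all 7 values in {3, 4, 5, 6, 7, 8, 10} must be used), so A = 10.
C and D share exactly the 2 values {5, 6}; by pigeonhole those values go to them, so strike 5, 6 from B, E, H.
No further eliminations apply; F can still be any of 3, 7, 8.

3, 7, 8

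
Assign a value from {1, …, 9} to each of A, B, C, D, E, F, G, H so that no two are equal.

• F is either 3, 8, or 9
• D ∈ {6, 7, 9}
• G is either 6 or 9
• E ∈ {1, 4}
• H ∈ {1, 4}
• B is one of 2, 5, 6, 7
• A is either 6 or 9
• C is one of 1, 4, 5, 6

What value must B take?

2

A and G share exactly the 2 values {6, 9}; by pigeonhole those values go to them, so strike 6, 9 from B, C, D, F.
That leaves D = 7. So B can't be 7.
E and H between them cover only {1, 4} — a naked pair. Remove those values from C.
C's domain is down to {5}, so C = 5. Remove 5 from B.
So B = 2.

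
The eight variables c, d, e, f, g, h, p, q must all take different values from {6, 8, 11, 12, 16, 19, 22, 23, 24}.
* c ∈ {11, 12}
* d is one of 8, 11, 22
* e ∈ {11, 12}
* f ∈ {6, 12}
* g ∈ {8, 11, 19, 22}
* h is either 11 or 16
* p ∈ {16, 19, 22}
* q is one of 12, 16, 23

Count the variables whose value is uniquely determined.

3

The 8 variables draw from only 8 values {6, 8, 11, 12, 16, 19, 22, 23}, so each is used; only f can be 6, hence f = 6.
The 7 still-open variables draw from only 7 values {8, 11, 12, 16, 19, 22, 23}, so each is used; only q can be 23, hence q = 23.
c and e share exactly the 2 values {11, 12}; by pigeonhole those values go to them, so strike 11, 12 from d, g, h.
h's domain is down to {16}, so h = 16. So p can't be 16.
Determined: f=6, h=16, q=23. The other variables each still have more than one consistent value. That makes 3.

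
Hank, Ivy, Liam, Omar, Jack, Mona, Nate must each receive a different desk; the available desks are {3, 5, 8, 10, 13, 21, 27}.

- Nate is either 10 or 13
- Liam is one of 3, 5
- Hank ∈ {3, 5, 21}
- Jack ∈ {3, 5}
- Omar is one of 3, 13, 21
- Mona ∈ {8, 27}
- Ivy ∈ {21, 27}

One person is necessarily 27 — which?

The 7 variables draw from only 7 values {3, 5, 8, 10, 13, 21, 27}, so each is used; only Mona can be 8, hence Mona = 8.
The 6 still-open variables together cover exactly {3, 5, 10, 13, 21, 27} — 6 values for 6 variables — and 10 appears only in Nate's list, so Nate = 10.
The 5 still-open variables draw from only 5 values {3, 5, 13, 21, 27}, so each is used; only Omar can be 13, hence Omar = 13.
Among the 4 still-open variables, 27 fits only Ivy (and all 4 values in {3, 5, 21, 27} must be used), so Ivy = 27.

Ivy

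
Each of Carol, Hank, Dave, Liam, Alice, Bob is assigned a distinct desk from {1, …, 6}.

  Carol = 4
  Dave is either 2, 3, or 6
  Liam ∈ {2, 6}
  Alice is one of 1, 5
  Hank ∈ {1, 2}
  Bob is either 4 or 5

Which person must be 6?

Liam

Carol must be 4 (only option left). Strike 4 from Bob.
Bob has just one choice, so Bob = 5. Eliminate 5 elsewhere: Alice.
Alice has just one choice, so Alice = 1. Eliminate 1 elsewhere: Hank.
Hank has just one choice, so Hank = 2. Strike 2 from Dave, Liam.
So 6 goes to Liam.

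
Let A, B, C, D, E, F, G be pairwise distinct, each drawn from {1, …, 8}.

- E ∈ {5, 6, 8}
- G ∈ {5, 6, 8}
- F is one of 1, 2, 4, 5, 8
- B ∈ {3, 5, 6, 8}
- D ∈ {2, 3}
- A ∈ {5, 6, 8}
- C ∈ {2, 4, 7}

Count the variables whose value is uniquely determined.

The 3 variables A, E, G are confined to {5, 6, 8}, which locks those values in; drop them from B, F.
That leaves B = 3. Strike 3 from D.
D must be 2 (only option left). Strike 2 from C, F.
Determined: B=3, D=2. The other variables each still have more than one consistent value. That makes 2.

2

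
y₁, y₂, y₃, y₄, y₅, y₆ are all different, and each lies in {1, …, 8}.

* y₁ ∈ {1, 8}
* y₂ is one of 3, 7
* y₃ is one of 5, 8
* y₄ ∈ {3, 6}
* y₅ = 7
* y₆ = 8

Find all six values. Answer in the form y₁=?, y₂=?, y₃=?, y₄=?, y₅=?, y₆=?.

y₅'s domain is down to {7}, so y₅ = 7. So y₂ can't be 7.
y₆ has just one choice, so y₆ = 8. Eliminate 8 elsewhere: y₁, y₃.
y₁ has just one choice, so y₁ = 1.
y₂ has just one choice, so y₂ = 3. So y₄ can't be 3.
That leaves y₃ = 5.
y₄'s domain is down to {6}, so y₄ = 6.

y₁=1, y₂=3, y₃=5, y₄=6, y₅=7, y₆=8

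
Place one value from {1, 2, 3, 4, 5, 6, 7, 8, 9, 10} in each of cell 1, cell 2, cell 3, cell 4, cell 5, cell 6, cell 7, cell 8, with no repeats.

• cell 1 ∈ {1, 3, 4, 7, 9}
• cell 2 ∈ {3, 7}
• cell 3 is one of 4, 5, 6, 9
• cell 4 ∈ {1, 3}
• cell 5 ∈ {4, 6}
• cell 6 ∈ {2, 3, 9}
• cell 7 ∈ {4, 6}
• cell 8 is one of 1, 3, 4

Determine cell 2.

7

The 8 variables together cover exactly {1, 2, 3, 4, 5, 6, 7, 9} — 8 values for 8 variables — and 2 appears only in cell 6's list, so cell 6 = 2.
The 7 still-open variables together cover exactly {1, 3, 4, 5, 6, 7, 9} — 7 values for 7 variables — and 5 appears only in cell 3's list, so cell 3 = 5.
The 6 still-open variables draw from only 6 values {1, 3, 4, 6, 7, 9}, so each is used; only cell 1 can be 9, hence cell 1 = 9.
The 5 still-open variables together cover exactly {1, 3, 4, 6, 7} — 5 values for 5 variables — and 7 appears only in cell 2's list, so cell 2 = 7.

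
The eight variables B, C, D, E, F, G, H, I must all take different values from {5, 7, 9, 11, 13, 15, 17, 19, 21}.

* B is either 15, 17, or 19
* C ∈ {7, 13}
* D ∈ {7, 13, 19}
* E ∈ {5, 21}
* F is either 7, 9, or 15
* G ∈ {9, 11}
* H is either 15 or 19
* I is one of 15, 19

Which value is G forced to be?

11

H and I share exactly the 2 values {15, 19}; by pigeonhole those values go to them, so strike 15, 19 from B, D, F.
That leaves B = 17.
The 2 variables C and D are confined to {7, 13}, which locks those values in; drop them from F.
F's domain is down to {9}, so F = 9. Eliminate 9 elsewhere: G.
So G = 11.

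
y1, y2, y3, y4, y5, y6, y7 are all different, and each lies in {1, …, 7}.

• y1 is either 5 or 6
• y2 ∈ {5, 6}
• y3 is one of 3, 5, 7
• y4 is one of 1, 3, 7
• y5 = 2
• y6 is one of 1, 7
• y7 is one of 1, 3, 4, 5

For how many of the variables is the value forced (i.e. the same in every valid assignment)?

2

y5 must be 2 (only option left).
Among the 6 still-open variables, 4 fits only y7 (and all 6 values in {1, 3, 4, 5, 6, 7} must be used), so y7 = 4.
y1 and y2 between them cover only {5, 6} — a naked pair. Remove those values from y3.
Determined: y5=2, y7=4. The other variables each still have more than one consistent value. That makes 2.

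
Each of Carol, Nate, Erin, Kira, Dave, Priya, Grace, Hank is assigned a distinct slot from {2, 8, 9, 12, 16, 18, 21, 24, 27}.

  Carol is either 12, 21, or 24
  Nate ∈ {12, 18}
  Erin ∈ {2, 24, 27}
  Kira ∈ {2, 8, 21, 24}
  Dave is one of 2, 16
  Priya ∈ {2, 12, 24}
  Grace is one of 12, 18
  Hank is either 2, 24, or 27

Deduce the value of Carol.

Among the 8 variables, 8 fits only Kira (and all 8 values in {2, 8, 12, 16, 18, 21, 24, 27} must be used), so Kira = 8.
Among the 7 still-open variables, 16 fits only Dave (and all 7 values in {2, 12, 16, 18, 21, 24, 27} must be used), so Dave = 16.
Among the 6 still-open variables, 21 fits only Carol (and all 6 values in {2, 12, 18, 21, 24, 27} must be used), so Carol = 21.

21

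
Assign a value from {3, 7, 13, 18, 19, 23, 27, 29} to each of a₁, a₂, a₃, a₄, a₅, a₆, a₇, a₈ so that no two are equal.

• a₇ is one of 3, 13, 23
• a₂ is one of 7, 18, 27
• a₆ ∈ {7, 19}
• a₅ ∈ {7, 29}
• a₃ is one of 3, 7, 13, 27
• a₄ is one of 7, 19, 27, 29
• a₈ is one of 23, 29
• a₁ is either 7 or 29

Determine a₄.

The 8 variables together cover exactly {3, 7, 13, 18, 19, 23, 27, 29} — 8 values for 8 variables — and 18 appears only in a₂'s list, so a₂ = 18.
The 2 variables a₁ and a₅ are confined to {7, 29}, which locks those values in; drop them from a₃, a₄, a₆, a₈.
a₆'s domain is down to {19}, so a₆ = 19. So a₄ can't be 19.
So a₄ = 27.

27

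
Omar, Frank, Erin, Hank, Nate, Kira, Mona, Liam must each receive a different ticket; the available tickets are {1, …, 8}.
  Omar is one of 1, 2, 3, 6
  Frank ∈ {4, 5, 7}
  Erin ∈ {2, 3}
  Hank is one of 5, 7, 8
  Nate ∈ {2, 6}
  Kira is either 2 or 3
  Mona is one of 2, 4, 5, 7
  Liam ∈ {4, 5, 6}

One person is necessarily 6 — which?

The 8 variables together cover exactly {1, 2, 3, 4, 5, 6, 7, 8} — 8 values for 8 variables — and 1 appears only in Omar's list, so Omar = 1.
The 7 still-open variables together cover exactly {2, 3, 4, 5, 6, 7, 8} — 7 values for 7 variables — and 8 appears only in Hank's list, so Hank = 8.
Erin and Kira share exactly the 2 values {2, 3}; by pigeonhole those values go to them, so strike 2, 3 from Nate, Mona.
So 6 goes to Nate.

Nate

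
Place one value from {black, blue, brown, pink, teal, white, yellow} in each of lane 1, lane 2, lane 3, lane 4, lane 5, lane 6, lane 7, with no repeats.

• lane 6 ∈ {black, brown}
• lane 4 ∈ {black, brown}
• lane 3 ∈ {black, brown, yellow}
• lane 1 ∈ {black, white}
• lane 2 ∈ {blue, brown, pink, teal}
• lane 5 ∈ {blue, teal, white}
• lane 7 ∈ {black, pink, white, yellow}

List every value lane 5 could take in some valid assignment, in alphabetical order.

blue, teal

lane 4 and lane 6 between them cover only {black, brown} — a naked pair. Remove those values from lane 1, lane 2, lane 3, lane 7.
lane 1 must be white (only option left). So lane 5, lane 7 can't be white.
lane 3 must be yellow (only option left). Strike yellow from lane 7.
That leaves lane 7 = pink. Remove pink from lane 2.
No further eliminations apply; lane 5 can still be any of blue, teal.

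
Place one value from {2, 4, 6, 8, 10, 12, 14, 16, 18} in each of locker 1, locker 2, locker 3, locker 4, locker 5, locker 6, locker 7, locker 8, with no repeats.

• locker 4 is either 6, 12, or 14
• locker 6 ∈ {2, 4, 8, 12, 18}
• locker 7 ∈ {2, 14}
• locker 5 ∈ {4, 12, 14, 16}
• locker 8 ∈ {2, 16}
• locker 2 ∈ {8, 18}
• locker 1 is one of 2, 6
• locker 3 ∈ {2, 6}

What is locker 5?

The 2 variables locker 1 and locker 3 are confined to {2, 6}, which locks those values in; drop them from locker 4, locker 6, locker 7, locker 8.
That leaves locker 7 = 14. Eliminate 14 elsewhere: locker 4, locker 5.
locker 8 has just one choice, so locker 8 = 16. So locker 5 can't be 16.
locker 4 must be 12 (only option left). Strike 12 from locker 5, locker 6.
So locker 5 = 4.

4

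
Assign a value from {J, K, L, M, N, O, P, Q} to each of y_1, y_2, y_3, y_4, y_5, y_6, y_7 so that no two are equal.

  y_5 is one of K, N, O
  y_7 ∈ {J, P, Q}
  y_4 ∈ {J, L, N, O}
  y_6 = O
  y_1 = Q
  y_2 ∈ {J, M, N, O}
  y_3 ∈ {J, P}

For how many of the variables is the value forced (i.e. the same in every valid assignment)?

2

y_1 has just one choice, so y_1 = Q. Eliminate Q elsewhere: y_7.
y_6 must be O (only option left). Eliminate O elsewhere: y_2, y_4, y_5.
y_3 and y_7 share exactly the 2 values {J, P}; by pigeonhole those values go to them, so strike J, P from y_2, y_4.
Determined: y_1=Q, y_6=O. The other variables each still have more than one consistent value. That makes 2.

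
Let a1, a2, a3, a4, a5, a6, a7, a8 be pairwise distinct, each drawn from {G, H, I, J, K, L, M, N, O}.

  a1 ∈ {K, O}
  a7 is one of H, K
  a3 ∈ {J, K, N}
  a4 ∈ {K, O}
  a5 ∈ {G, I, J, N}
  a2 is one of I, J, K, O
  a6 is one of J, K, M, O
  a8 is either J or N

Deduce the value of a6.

The 8 variables together cover exactly {G, H, I, J, K, M, N, O} — 8 values for 8 variables — and G appears only in a5's list, so a5 = G.
The 7 still-open variables draw from only 7 values {H, I, J, K, M, N, O}, so each is used; only a7 can be H, hence a7 = H.
Among the 6 still-open variables, I fits only a2 (and all 6 values in {I, J, K, M, N, O} must be used), so a2 = I.
Among the 5 still-open variables, M fits only a6 (and all 5 values in {J, K, M, N, O} must be used), so a6 = M.

M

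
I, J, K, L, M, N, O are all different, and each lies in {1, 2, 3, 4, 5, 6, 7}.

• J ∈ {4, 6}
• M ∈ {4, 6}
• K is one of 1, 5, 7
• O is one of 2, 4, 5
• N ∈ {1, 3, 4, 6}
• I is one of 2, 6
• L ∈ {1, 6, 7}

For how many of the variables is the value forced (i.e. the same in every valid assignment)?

3

Among the 7 variables, 3 fits only N (and all 7 values in {1, 2, 3, 4, 5, 6, 7} must be used), so N = 3.
J and M share exactly the 2 values {4, 6}; by pigeonhole those values go to them, so strike 4, 6 from I, L, O.
That leaves I = 2. Strike 2 from O.
O's domain is down to {5}, so O = 5. Strike 5 from K.
Determined: I=2, N=3, O=5. The other variables each still have more than one consistent value. That makes 3.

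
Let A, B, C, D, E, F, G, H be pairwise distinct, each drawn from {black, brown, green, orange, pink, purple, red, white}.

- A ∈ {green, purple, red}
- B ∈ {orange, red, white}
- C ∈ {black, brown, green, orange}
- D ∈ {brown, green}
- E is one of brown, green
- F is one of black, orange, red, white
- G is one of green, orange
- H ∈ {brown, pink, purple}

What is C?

The 8 variables draw from only 8 values {black, brown, green, orange, pink, purple, red, white}, so each is used; only H can be pink, hence H = pink.
The 7 still-open variables together cover exactly {black, brown, green, orange, purple, red, white} — 7 values for 7 variables — and purple appears only in A's list, so A = purple.
D and E share exactly the 2 values {brown, green}; by pigeonhole those values go to them, so strike brown, green from C, G.
G's domain is down to {orange}, so G = orange. Eliminate orange elsewhere: B, C, F.
So C = black.

black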